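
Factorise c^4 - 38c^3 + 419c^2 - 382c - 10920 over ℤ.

(c + 4)(c - 13)(c - 14)(c - 15)

Testing divisors of the constant over divisors of the leading coefficient, c = 15 is a root, so (c - 15) divides it; the quotient is c^3 - 23c^2 + 74c + 728.
Then c = 14 is a root, so (c - 14) divides it; the quotient is c^2 - 9c - 52.
The remaining quadratic factors as (c - 13)(c + 4).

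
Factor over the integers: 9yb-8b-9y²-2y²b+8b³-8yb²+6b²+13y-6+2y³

(2y-4b-3)(y-b-1)(y+2b-2)

Group: 2y(y²+yb-3y-2b²+2) + (-4b-3)(y²+yb-3y-2b²+2); both groups contain (y²+yb-3y-2b²+2), so (2y-4b-3) is a factor with cofactor y²+yb-3y-2b²+2.
The cofactor groups again: y²+yb-3y-2b²+2 = y(y+2b-2) + (-b-1)(y+2b-2); both groups contain (y+2b-2), giving (y-b-1)(y+2b-2).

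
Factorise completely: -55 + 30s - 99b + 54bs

(6s - 11)(9b + 5)

Group as (54bs - 99b) + (30s - 55) = 9b(6s - 11) + 5(6s - 11).
Both groups share the factor (6s - 11).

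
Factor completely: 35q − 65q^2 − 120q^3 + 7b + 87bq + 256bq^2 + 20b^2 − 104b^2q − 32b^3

−(4b − 3q + 1)(8b − 8q − 7)(b + 5q)

Group: 4b(−8b^2 − 32bq + 7b + 40q^2 + 35q) + (−3q + 1)(−8b^2 − 32bq + 7b + 40q^2 + 35q); both groups contain (−8b^2 − 32bq + 7b + 40q^2 + 35q), so (4b − 3q + 1) is a factor with cofactor −8b^2 − 32bq + 7b + 40q^2 + 35q.
The cofactor groups again: −8b^2 − 32bq + 7b + 40q^2 + 35q = −b(8b − 8q − 7) − 5q(8b − 8q − 7); both groups contain (8b − 8q − 7), giving −(b + 5q)(8b − 8q − 7).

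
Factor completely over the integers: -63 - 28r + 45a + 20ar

Group as (20ar + 45a) + (-28r - 63) = 5a(4r + 9) - 7(4r + 9).
Both groups share the factor (4r + 9).

(4r + 9)(5a - 7)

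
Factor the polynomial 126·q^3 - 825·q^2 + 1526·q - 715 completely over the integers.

Among the possible rational roots, q = 13/6 is a root, so (6·q - 13) is a factor; dividing leaves 21·q^2 - 92·q + 55.
The remaining quadratic factors as (7·q - 5)(3·q - 11).

(3·q - 11)·(6·q - 13)·(7·q - 5)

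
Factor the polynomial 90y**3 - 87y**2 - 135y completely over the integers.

3y(5y - 9)(6y + 5)

Pull out the common factor 3y, then factor the remaining trinomial.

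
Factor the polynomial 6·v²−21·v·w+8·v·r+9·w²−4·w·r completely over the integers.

Group: 2·v·(3·v−9·w+4·r) − w·(3·v−9·w+4·r); both groups contain (3·v−9·w+4·r).

(2·v−w)·(3·v−9·w+4·r)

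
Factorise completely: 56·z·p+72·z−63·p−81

(7·p+9)·(8·z−9)

Group as (56·z·p+72·z) + (−63·p−81) = 8·z·(7·p+9) − 9·(7·p+9).
Both groups share the factor (7·p+9).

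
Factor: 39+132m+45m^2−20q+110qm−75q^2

−(5q−9m−3)(15q+5m+13)

Group: −5q(15q+5m+13) + (9m+3)(15q+5m+13); both groups contain (15q+5m+13).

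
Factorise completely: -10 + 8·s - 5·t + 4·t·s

(4·s - 5)·(t + 2)

Group as (4·t·s - 5·t) + (8·s - 10) = t·(4·s - 5) + 2·(4·s - 5).
Both groups share the factor (4·s - 5).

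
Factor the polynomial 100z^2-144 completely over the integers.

4(5z+6)(5z-6)

Every term has a factor of 4. Then 25z^2-36 = (5z)² − (6)².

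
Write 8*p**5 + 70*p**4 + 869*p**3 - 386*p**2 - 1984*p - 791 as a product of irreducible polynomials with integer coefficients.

(2*p + 1)*(4*p - 7)*(p + 1)*(p**2 + 9*p + 113)

Trying the rational-root candidates, p = -1/2 is a root, so (2*p + 1) divides it; the quotient is 4*p**4 + 33*p**3 + 418*p**2 - 402*p - 791.
Continuing, p = 7/4 is a root, so (4*p - 7) divides it; the quotient is p**3 + 10*p**2 + 122*p + 113.
Continuing, p = -1 is a root, giving the factor (p + 1) and quotient p**2 + 9*p + 113.
The quadratic p**2 + 9*p + 113 has discriminant -371 < 0 and is irreducible over ℤ.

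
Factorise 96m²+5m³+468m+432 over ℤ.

Trying the rational-root candidates, m = −6 is a root, so (m+6) is a factor; dividing leaves 5m²+66m+72.
The remaining quadratic factors as (5m+6)(m+12).

(5m+6)(m+12)(m+6)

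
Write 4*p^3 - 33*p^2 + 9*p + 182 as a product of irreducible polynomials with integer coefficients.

Among the possible rational roots, p = 13/4 is a root, so (4*p - 13) divides it; the quotient is p^2 - 5*p - 14.
The remaining quadratic factors as (p + 2)(p - 7).

(4*p - 13)*(p + 2)*(p - 7)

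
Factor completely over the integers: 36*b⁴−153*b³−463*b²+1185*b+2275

Among the possible rational roots, b = −7/3 is a root, giving the factor (3*b+7) and quotient 12*b³−79*b²+30*b+325.
Next, b = 13/4 is a root, giving the factor (4*b−13) and quotient 3*b²−10*b−25.
The remaining quadratic factors as (b−5)(3*b+5).

(3*b+5)*(3*b+7)*(4*b−13)*(b−5)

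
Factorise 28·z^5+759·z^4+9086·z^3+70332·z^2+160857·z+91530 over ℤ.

By the rational root theorem, z = -6/7 is a root, giving the factor (7·z+6) and quotient 4·z^4+105·z^3+1208·z^2+9012·z+15255.
Then z = -9/4 is a root, so (4·z+9) is a factor; dividing leaves z^3+24·z^2+248·z+1695.
Continuing, z = -15 is a root, so (z+15) divides it; the quotient is z^2+9·z+113.
The quadratic z^2+9·z+113 has discriminant -371 < 0 and is irreducible over ℤ.

(4·z+9)·(7·z+6)·(z+15)·(z^2+9·z+113)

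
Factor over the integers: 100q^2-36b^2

4(5q-3b)(5q+3b)

Pull out the common factor 4; 25q^2-9b^2 is a difference of squares.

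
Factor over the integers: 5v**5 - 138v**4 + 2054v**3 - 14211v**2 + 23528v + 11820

Trying the rational-root candidates, v = 3 is a root, giving the factor (v - 3) and quotient 5v**4 - 123v**3 + 1685v**2 - 9156v - 3940.
Then v = -2/5 is a root, so (5v + 2) divides it; the quotient is v**3 - 25v**2 + 347v - 1970.
Next, v = 10 is a root, giving the factor (v - 10) and quotient v**2 - 15v + 197.
The quadratic v**2 - 15v + 197 has discriminant -563 < 0 and is irreducible over ℤ.

(5v + 2)(v - 10)(v - 3)(v**2 - 15v + 197)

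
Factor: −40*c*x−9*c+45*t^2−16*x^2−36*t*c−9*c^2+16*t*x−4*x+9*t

Group: 9*t*(5*t+c+4*x+1) + (−9*c−4*x)*(5*t+c+4*x+1); both groups contain (5*t+c+4*x+1).

(9*t−9*c−4*x)*(5*t+c+4*x+1)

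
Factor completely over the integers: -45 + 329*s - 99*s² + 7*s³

By the rational root theorem, s = 5 is a root, giving the factor (s - 5) and quotient 7*s² - 64*s + 9.
The remaining quadratic factors as (7*s - 1)(s - 9).

(7*s - 1)*(s - 5)*(s - 9)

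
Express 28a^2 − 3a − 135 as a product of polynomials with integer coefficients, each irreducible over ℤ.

(4a − 9)(7a + 15)

Need a pair with product 28·(−135) = −3780 and sum −3: that's −63 and 60.
Split the middle term: 28a^2 − 63a + 60a − 135 = 7a(4a − 9) + 15(4a − 9).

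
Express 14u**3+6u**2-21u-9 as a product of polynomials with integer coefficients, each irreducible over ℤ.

Group as (14u**3-21u) + (6u**2-9) = 7u(2u**2-3) + 3(2u**2-3).
Both groups share the factor (2u**2-3).

(7u+3)(2u**2-3)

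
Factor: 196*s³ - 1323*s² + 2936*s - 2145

(4*s - 11)*(7*s - 13)*(7*s - 15)

By the rational root theorem, s = 15/7 is a root, so (7*s - 15) is a factor; dividing leaves 28*s² - 129*s + 143.
The remaining quadratic factors as (7*s - 13)(4*s - 11).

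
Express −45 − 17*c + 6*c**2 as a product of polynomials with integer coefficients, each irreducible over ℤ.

(2*c − 9)*(3*c + 5)

Need a pair with product 6·(−45) = −270 and sum −17: that's −27 and 10.
Split the middle term: 6*c**2 − 27*c + 10*c − 45 = 3*c*(2*c − 9) + 5*(2*c − 9).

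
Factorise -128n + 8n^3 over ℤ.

Pull out the common factor 8n; n^2 - 16 is a difference of squares.

8n(n + 4)(n - 4)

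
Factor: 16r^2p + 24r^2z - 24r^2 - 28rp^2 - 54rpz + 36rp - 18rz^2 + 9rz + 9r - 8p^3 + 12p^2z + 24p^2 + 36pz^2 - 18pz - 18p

(r - 2p)(2p + 3z - 3)(8r + 2p - 6z - 3)

Group: 2p(8r^2 - 14rp - 6rz - 3r - 4p^2 + 12pz + 6p) + (3z - 3)(8r^2 - 14rp - 6rz - 3r - 4p^2 + 12pz + 6p); both groups contain (8r^2 - 14rp - 6rz - 3r - 4p^2 + 12pz + 6p), so (2p + 3z - 3) is a factor with cofactor 8r^2 - 14rp - 6rz - 3r - 4p^2 + 12pz + 6p.
The cofactor groups again: 8r^2 - 14rp - 6rz - 3r - 4p^2 + 12pz + 6p = r(8r + 2p - 6z - 3) - 2p(8r + 2p - 6z - 3); both groups contain (8r + 2p - 6z - 3), giving (r - 2p)(8r + 2p - 6z - 3).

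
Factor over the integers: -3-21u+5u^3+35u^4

Group as (35u^4-21u) + (5u^3-3) = 7u(5u^3-3) + (5u^3-3).
Both groups share the factor (5u^3-3).

(7u+1)(5u^3-3)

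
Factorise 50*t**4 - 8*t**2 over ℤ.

Every term has a factor of 2*t**2. Then 25*t**2 - 4 = (5*t)² − (2)².

2*t**2*(5*t + 2)*(5*t - 2)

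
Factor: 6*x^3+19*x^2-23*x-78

By the rational root theorem, x = 2 is a root, so (x-2) divides it; the quotient is 6*x^2+31*x+39.
The remaining quadratic factors as (x+3)(6*x+13).

(6*x+13)*(x+3)*(x-2)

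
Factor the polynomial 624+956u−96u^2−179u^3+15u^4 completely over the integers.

Among the possible rational roots, u = −2 is a root, giving the factor (u+2) and quotient 15u^3−209u^2+322u+312.
Continuing, u = 12 is a root, giving the factor (u−12) and quotient 15u^2−29u−26.
The remaining quadratic factors as (5u−13)(3u+2).

(3u+2)(5u−13)(u+2)(u−12)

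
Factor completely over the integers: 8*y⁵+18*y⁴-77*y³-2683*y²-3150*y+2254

Trying the rational-root candidates, y = 1/2 is a root, giving the factor (2*y-1) and quotient 4*y⁴+11*y³-33*y²-1358*y-2254.
Next, y = -7/4 is a root, so (4*y+7) is a factor; dividing leaves y³+y²-10*y-322.
Then y = 7 is a root, giving the factor (y-7) and quotient y²+8*y+46.
The quadratic y²+8*y+46 has discriminant -120 < 0 and is irreducible over ℤ.

(2*y-1)*(4*y+7)*(y-7)*(y²+8*y+46)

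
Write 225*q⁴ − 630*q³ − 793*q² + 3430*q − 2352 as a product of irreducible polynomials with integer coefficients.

Testing divisors of the constant over divisors of the leading coefficient, q = 8/5 is a root, so (5*q − 8) divides it; the quotient is 45*q³ − 54*q² − 245*q + 294.
Next, q = 7/3 is a root, so (3*q − 7) divides it; the quotient is 15*q² + 17*q − 42.
The remaining quadratic factors as (5*q − 6)(3*q + 7).

(3*q + 7)*(3*q − 7)*(5*q − 6)*(5*q − 8)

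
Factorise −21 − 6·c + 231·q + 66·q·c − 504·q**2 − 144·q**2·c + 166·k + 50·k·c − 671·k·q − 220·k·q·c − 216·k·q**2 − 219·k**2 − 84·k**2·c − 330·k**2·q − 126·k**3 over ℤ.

−(3·k + 2·c + 7)·(6·k + 8·q − 1)·(7·k + 9·q − 3)

Group: 6·k·(−21·k**2 − 27·k·q − 14·k·c − 40·k − 18·q·c − 63·q + 6·c + 21) + (8·q − 1)·(−21·k**2 − 27·k·q − 14·k·c − 40·k − 18·q·c − 63·q + 6·c + 21); both groups contain (−21·k**2 − 27·k·q − 14·k·c − 40·k − 18·q·c − 63·q + 6·c + 21), so (6·k + 8·q − 1) is a factor with cofactor −21·k**2 − 27·k·q − 14·k·c − 40·k − 18·q·c − 63·q + 6·c + 21.
The cofactor groups again: −21·k**2 − 27·k·q − 14·k·c − 40·k − 18·q·c − 63·q + 6·c + 21 = −3·k·(7·k + 9·q − 3) + (−2·c − 7)·(7·k + 9·q − 3); both groups contain (7·k + 9·q − 3), giving −(3·k + 2·c + 7)·(7·k + 9·q − 3).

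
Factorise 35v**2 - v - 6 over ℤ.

(5v + 2)(7v - 3)

Need a pair with product 35·(-6) = -210 and sum -1: that's 14 and -15.
Split the middle term: 35v**2 + 14v - 15v - 6 = 7v(5v + 2) - 3(5v + 2).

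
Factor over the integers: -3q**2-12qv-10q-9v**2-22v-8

Group: -3q(q+v+2) + (-9v-4)(q+v+2); both groups contain (q+v+2).

-(3q+9v+4)(q+v+2)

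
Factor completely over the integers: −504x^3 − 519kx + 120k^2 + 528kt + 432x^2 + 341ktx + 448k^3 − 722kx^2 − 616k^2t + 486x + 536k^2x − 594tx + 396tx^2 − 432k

(7k + 4x − 6)(8k − 11t + 14x + 9)(8k − 9x)

Group: 7k(64k^2 − 88kt + 40kx + 72k + 99tx − 126x^2 − 81x) + (4x − 6)(64k^2 − 88kt + 40kx + 72k + 99tx − 126x^2 − 81x); both groups contain (64k^2 − 88kt + 40kx + 72k + 99tx − 126x^2 − 81x), so (7k + 4x − 6) is a factor with cofactor 64k^2 − 88kt + 40kx + 72k + 99tx − 126x^2 − 81x.
The cofactor groups again: 64k^2 − 88kt + 40kx + 72k + 99tx − 126x^2 − 81x = 8k(8k − 9x) + (−11t + 14x + 9)(8k − 9x); both groups contain (8k − 9x), giving (8k − 11t + 14x + 9)(8k − 9x).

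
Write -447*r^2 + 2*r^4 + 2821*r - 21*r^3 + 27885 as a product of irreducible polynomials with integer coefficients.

(2*r + 13)*(r + 11)*(r - 13)*(r - 15)

By the rational root theorem, r = 13 is a root, so (r - 13) is a factor; dividing leaves 2*r^3 + 5*r^2 - 382*r - 2145.
Continuing, r = 15 is a root, giving the factor (r - 15) and quotient 2*r^2 + 35*r + 143.
The remaining quadratic factors as (r + 11)(2*r + 13).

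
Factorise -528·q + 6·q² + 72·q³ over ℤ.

6·q·(3·q - 8)·(4·q + 11)

Pull out the common factor 6·q, then factor the remaining trinomial.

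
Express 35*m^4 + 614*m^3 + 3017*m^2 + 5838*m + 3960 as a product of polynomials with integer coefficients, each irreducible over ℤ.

(5*m + 12)*(7*m + 15)*(m + 11)*(m + 2)

Among the possible rational roots, m = -2 is a root, so (m + 2) is a factor; dividing leaves 35*m^3 + 544*m^2 + 1929*m + 1980.
Then m = -11 is a root, so (m + 11) divides it; the quotient is 35*m^2 + 159*m + 180.
The remaining quadratic factors as (7*m + 15)(5*m + 12).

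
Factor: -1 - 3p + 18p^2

Need a pair with product 18·(-1) = -18 and sum -3: that's -6 and 3.
Split the middle term: 18p^2 - 6p + 3p - 1 = 6p(3p - 1) + (3p - 1).

(3p - 1)(6p + 1)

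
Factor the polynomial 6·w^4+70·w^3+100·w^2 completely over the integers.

Pull out the common factor 2·w^2, then factor the remaining trinomial.

2·w^2·(3·w+5)·(w+10)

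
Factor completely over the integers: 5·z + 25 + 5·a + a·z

(a + 5)·(z + 5)

Group as (a·z + 5·a) + (5·z + 25) = a·(z + 5) + 5·(z + 5).
Both groups share the factor (z + 5).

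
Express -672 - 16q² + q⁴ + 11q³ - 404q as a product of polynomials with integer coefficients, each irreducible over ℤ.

(q + 2)(q + 7)(q + 8)(q - 6)

Among the possible rational roots, q = -8 is a root, so (q + 8) divides it; the quotient is q³ + 3q² - 40q - 84.
Next, q = -7 is a root, so (q + 7) is a factor; dividing leaves q² - 4q - 12.
The remaining quadratic factors as (q + 2)(q - 6).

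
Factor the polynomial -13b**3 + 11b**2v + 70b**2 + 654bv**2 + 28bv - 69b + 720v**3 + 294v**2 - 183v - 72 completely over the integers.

-(13b + 15v + 8)(b + 6v - 3)(b - 8v - 3)

Group: b(-13b**2 - 93bv + 31b - 90v**2 - 3v + 24) + (-8v - 3)(-13b**2 - 93bv + 31b - 90v**2 - 3v + 24); both groups contain (-13b**2 - 93bv + 31b - 90v**2 - 3v + 24), so (b - 8v - 3) is a factor with cofactor -13b**2 - 93bv + 31b - 90v**2 - 3v + 24.
The cofactor groups again: -13b**2 - 93bv + 31b - 90v**2 - 3v + 24 = -13b(b + 6v - 3) + (-15v - 8)(b + 6v - 3); both groups contain (b + 6v - 3), giving -(13b + 15v + 8)(b + 6v - 3).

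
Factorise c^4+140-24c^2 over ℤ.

Substitute u = c^2 to get a quadratic in u, then factor.
c^2-14 is irreducible over ℤ (14 is not a perfect square).
c^2-10 is irreducible over ℤ (10 is not a perfect square).

(c^2-10)(c^2-14)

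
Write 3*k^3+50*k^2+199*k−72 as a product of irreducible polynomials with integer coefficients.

Trying the rational-root candidates, k = −8 is a root, so (k+8) is a factor; dividing leaves 3*k^2+26*k−9.
The remaining quadratic factors as (3*k−1)(k+9).

(3*k−1)*(k+8)*(k+9)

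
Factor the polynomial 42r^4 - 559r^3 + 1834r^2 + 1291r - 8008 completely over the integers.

(2r - 11)(3r - 8)(7r + 13)(r - 7)

Among the possible rational roots, r = 8/3 is a root, so (3r - 8) is a factor; dividing leaves 14r^3 - 149r^2 + 214r + 1001.
Next, r = 11/2 is a root, so (2r - 11) divides it; the quotient is 7r^2 - 36r - 91.
The remaining quadratic factors as (r - 7)(7r + 13).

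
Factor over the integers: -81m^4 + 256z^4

(4z - 3m)(4z + 3m)(16z^2 + 9m^2)

Difference of squares twice: with A = 4z and B = 3m, A⁴ − B⁴ = (A² − B²)(A² + B²), and A² − B² factors again.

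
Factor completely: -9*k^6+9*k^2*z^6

-9*k^2*(k^2+z^3)*(k^2-z^3)

Factor out 9*k^2 first: what remains is -k^4+z^6.
Recognize a difference of squares with the parts z^3 and k^2.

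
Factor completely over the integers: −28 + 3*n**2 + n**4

(n + 2)*(n − 2)*(n**2 + 7)

Substitute u = n**2 to get a quadratic in u, then factor.
n**2 − 4 is a difference of squares.
n**2 + 7 is irreducible over ℤ (always positive, so no real roots).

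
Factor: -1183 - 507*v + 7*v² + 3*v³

Among the possible rational roots, v = -13 is a root, so (v + 13) divides it; the quotient is 3*v² - 32*v - 91.
The remaining quadratic factors as (3*v + 7)(v - 13).

(3*v + 7)*(v + 13)*(v - 13)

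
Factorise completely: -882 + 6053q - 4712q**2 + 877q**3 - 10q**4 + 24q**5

By the rational root theorem, q = 9/4 is a root, so (4q - 9) is a factor; dividing leaves 6q**4 + 11q**3 + 244q**2 - 629q + 98.
Next, q = 1/6 is a root, so (6q - 1) divides it; the quotient is q**3 + 2q**2 + 41q - 98.
Next, q = 2 is a root, so (q - 2) divides it; the quotient is q**2 + 4q + 49.
The quadratic q**2 + 4q + 49 has discriminant -180 < 0 and is irreducible over ℤ.

(4q - 9)(6q - 1)(q - 2)(q**2 + 4q + 49)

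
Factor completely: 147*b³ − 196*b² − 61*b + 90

Testing divisors of the constant over divisors of the leading coefficient, b = −2/3 is a root, so (3*b + 2) divides it; the quotient is 49*b² − 98*b + 45.
The remaining quadratic factors as (7*b − 5)(7*b − 9).

(3*b + 2)*(7*b − 5)*(7*b − 9)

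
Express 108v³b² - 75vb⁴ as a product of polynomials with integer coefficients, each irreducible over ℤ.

Factor out 3vb², leaving 36v² - 25b², which is a difference of two squares.

3b²v(6v - 5b)(6v + 5b)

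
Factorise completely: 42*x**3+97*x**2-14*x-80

(6*x-5)*(7*x+8)*(x+2)

Among the possible rational roots, x = 5/6 is a root, so (6*x-5) divides it; the quotient is 7*x**2+22*x+16.
The remaining quadratic factors as (7*x+8)(x+2).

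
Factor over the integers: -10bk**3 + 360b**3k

10bk(6b + k)(6b - k)

Every term has a factor of 10bk. Then 36b**2 - k**2 = (6b)² − (k)².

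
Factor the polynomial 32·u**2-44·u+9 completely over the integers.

Need a pair with product 32·9 = 288 and sum -44: that's -8 and -36.
Split the middle term: 32·u**2-8·u - 36·u+9 = 8·u·(4·u-1) - 9·(4·u-1).

(4·u-1)·(8·u-9)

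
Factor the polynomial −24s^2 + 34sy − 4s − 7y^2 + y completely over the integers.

Group: −6s(4s − y) + (7y − 1)(4s − y); both groups contain (4s − y).

−(4s − y)(6s − 7y + 1)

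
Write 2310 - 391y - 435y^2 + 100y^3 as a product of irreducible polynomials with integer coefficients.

Trying the rational-root candidates, y = -11/5 is a root, giving the factor (5y + 11) and quotient 20y^2 - 131y + 210.
The remaining quadratic factors as (5y - 14)(4y - 15).

(4y - 15)(5y + 11)(5y - 14)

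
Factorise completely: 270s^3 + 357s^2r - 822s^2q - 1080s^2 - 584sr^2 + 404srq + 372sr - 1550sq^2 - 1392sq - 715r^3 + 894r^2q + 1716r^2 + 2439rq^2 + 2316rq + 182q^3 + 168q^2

Group: 9s(30s^2 + 83sr - 88sq - 120s + 55r^2 - 73rq - 132r - 182q^2 - 168q) + (-13r - q)(30s^2 + 83sr - 88sq - 120s + 55r^2 - 73rq - 132r - 182q^2 - 168q); both groups contain (30s^2 + 83sr - 88sq - 120s + 55r^2 - 73rq - 132r - 182q^2 - 168q), so (9s - 13r - q) is a factor with cofactor 30s^2 + 83sr - 88sq - 120s + 55r^2 - 73rq - 132r - 182q^2 - 168q.
The cofactor groups again: 30s^2 + 83sr - 88sq - 120s + 55r^2 - 73rq - 132r - 182q^2 - 168q = 3s(10s + 11r + 14q) + (5r - 13q - 12)(10s + 11r + 14q); both groups contain (10s + 11r + 14q), giving (3s + 5r - 13q - 12)(10s + 11r + 14q).

(3s + 5r - 13q - 12)(9s - 13r - q)(10s + 11r + 14q)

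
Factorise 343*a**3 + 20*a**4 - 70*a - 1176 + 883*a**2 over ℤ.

(4*a + 7)*(5*a + 12)*(a + 14)*(a - 1)

Among the possible rational roots, a = -12/5 is a root, giving the factor (5*a + 12) and quotient 4*a**3 + 59*a**2 + 35*a - 98.
Next, a = -7/4 is a root, so (4*a + 7) is a factor; dividing leaves a**2 + 13*a - 14.
The remaining quadratic factors as (a + 14)(a - 1).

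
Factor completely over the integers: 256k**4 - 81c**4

(4k - 3c)(4k + 3c)(16k**2 + 9c**2)

Write as (16k**2)² − (9c**2)², then factor 16k**2 - 9c**2 once more.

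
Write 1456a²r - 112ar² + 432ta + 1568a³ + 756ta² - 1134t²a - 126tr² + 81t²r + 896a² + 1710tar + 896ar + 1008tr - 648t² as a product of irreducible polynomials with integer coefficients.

-(9t - 14a - 14r)(14a - r + 8)(9t + 8a)

Group: 14a(-81t² + 54ta + 126tr + 112a² + 112ar) + (-r + 8)(-81t² + 54ta + 126tr + 112a² + 112ar); both groups contain (-81t² + 54ta + 126tr + 112a² + 112ar), so (14a - r + 8) is a factor with cofactor -81t² + 54ta + 126tr + 112a² + 112ar.
The cofactor groups again: -81t² + 54ta + 126tr + 112a² + 112ar = -9t(9t + 8a) + (14a + 14r)(9t + 8a); both groups contain (9t + 8a), giving -(9t - 14a - 14r)(9t + 8a).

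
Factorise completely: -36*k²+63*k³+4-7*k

Group as (63*k³-7*k) + (-36*k²+4) = 7*k*(9*k²-1) - 4*(9*k²-1).
Both groups share the factor (9*k²-1).

(3*k+1)*(3*k-1)*(7*k-4)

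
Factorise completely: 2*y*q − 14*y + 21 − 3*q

Group as (2*y*q − 14*y) + (−3*q + 21) = 2*y*(q − 7) − 3*(q − 7).
Both groups share the factor (q − 7).

(2*y − 3)*(q − 7)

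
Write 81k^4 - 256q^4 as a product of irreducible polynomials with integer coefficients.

(3k + 4q)(3k - 4q)(9k^2 + 16q^2)

Write as (9k^2)² − (16q^2)², then factor 9k^2 - 16q^2 once more.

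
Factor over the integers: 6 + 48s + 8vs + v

Group as (8vs + v) + (48s + 6) = v(8s + 1) + 6(8s + 1).
Both groups share the factor (8s + 1).

(8s + 1)(v + 6)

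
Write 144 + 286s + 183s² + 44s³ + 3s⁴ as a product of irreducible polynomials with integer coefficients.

(3s + 8)(s + 1)(s + 2)(s + 9)

By the rational root theorem, s = −9 is a root, giving the factor (s + 9) and quotient 3s³ + 17s² + 30s + 16.
Continuing, s = −8/3 is a root, so (3s + 8) is a factor; dividing leaves s² + 3s + 2.
The remaining quadratic factors as (s + 2)(s + 1).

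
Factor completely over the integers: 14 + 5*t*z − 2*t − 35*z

Group as (5*t*z − 2*t) + (−35*z + 14) = t*(5*z − 2) − 7*(5*z − 2).
Both groups share the factor (5*z − 2).

(5*z − 2)*(t − 7)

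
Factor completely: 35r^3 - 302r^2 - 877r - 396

(5r + 9)(7r + 4)(r - 11)

Testing divisors of the constant over divisors of the leading coefficient, r = -9/5 is a root, giving the factor (5r + 9) and quotient 7r^2 - 73r - 44.
The remaining quadratic factors as (r - 11)(7r + 4).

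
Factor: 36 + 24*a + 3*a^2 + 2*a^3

(2*a + 3)*(a^2 + 12)

Group as (2*a^3 + 24*a) + (3*a^2 + 36) = 2*a*(a^2 + 12) + 3*(a^2 + 12).
Both groups share the factor (a^2 + 12).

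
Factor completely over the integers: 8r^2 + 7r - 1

Need a pair with product 8·(-1) = -8 and sum 7: that's 8 and -1.
Split the middle term: 8r^2 + 8r - r - 1 = 8r(r + 1) - (r + 1).

(8r - 1)(r + 1)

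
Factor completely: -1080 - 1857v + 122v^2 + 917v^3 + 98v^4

By the rational root theorem, v = 3/2 is a root, so (2v - 3) is a factor; dividing leaves 49v^3 + 532v^2 + 859v + 360.
Continuing, v = -9 is a root, so (v + 9) is a factor; dividing leaves 49v^2 + 91v + 40.
The remaining quadratic factors as (7v + 8)(7v + 5).

(2v - 3)(7v + 5)(7v + 8)(v + 9)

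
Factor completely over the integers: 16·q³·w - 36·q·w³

Pull out the common factor 4·q·w; 4·q² - 9·w² is a difference of squares.

4·q·w·(2·q + 3·w)·(2·q - 3·w)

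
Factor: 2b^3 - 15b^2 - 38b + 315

By the rational root theorem, b = -9/2 is a root, so (2b + 9) divides it; the quotient is b^2 - 12b + 35.
The remaining quadratic factors as (b - 7)(b - 5).

(2b + 9)(b - 5)(b - 7)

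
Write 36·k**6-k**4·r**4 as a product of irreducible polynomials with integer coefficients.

Every term has a factor of k**4; factoring it out leaves 36·k**2-r**4.
Recognize a difference of squares with the parts 6·k and r**2.

k**4·(6·k+r**2)·(6·k-r**2)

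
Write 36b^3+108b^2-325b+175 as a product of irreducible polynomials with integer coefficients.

Testing divisors of the constant over divisors of the leading coefficient, b = -5 is a root, giving the factor (b+5) and quotient 36b^2-72b+35.
The remaining quadratic factors as (6b-7)(6b-5).

(6b-5)(6b-7)(b+5)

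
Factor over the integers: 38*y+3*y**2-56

Need a pair with product 3·(-56) = -168 and sum 38: that's -4 and 42.
Split the middle term: 3*y**2-4*y + 42*y-56 = y*(3*y-4) + 14*(3*y-4).

(3*y-4)*(y+14)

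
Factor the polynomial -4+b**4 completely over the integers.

(b**2+2)(b**2-2)

Substitute u = b**2 to get a quadratic in u, then factor.
b**2+2 is irreducible over ℤ (always positive, so no real roots).
b**2-2 is irreducible over ℤ (2 is not a perfect square).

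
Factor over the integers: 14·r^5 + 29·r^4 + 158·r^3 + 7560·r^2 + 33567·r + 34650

(2·r + 7)·(7·r + 11)·(r + 6)·(r^2 - 9·r + 75)

By the rational root theorem, r = -6 is a root, so (r + 6) divides it; the quotient is 14·r^4 - 55·r^3 + 488·r^2 + 4632·r + 5775.
Then r = -7/2 is a root, giving the factor (2·r + 7) and quotient 7·r^3 - 52·r^2 + 426·r + 825.
Next, r = -11/7 is a root, giving the factor (7·r + 11) and quotient r^2 - 9·r + 75.
The quadratic r^2 - 9·r + 75 has discriminant -219 < 0 and is irreducible over ℤ.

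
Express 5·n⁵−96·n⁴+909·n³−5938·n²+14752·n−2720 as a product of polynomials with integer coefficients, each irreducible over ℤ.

(5·n−1)·(n−10)·(n−4)·(n²−5·n+68)

By the rational root theorem, n = 1/5 is a root, so (5·n−1) divides it; the quotient is n⁴−19·n³+178·n²−1152·n+2720.
Then n = 4 is a root, so (n−4) divides it; the quotient is n³−15·n²+118·n−680.
Then n = 10 is a root, so (n−10) divides it; the quotient is n²−5·n+68.
The quadratic n²−5·n+68 has discriminant −247 < 0 and is irreducible over ℤ.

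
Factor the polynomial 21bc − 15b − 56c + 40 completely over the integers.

Group as (21bc − 15b) + (−56c + 40) = 3b(7c − 5) − 8(7c − 5).
Both groups share the factor (7c − 5).

(3b − 8)(7c − 5)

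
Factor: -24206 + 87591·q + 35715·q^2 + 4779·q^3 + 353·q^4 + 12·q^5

Trying the rational-root candidates, q = 1/4 is a root, giving the factor (4·q - 1) and quotient 3·q^4 + 89·q^3 + 1217·q^2 + 9233·q + 24206.
Continuing, q = -13 is a root, so (q + 13) divides it; the quotient is 3·q^3 + 50·q^2 + 567·q + 1862.
Continuing, q = -14/3 is a root, so (3·q + 14) is a factor; dividing leaves q^2 + 12·q + 133.
The quadratic q^2 + 12·q + 133 has discriminant -388 < 0 and is irreducible over ℤ.

(3·q + 14)·(4·q - 1)·(q + 13)·(q^2 + 12·q + 133)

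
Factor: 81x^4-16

(3x+2)(3x-2)(9x^2+4)

Difference of squares twice: with A = 3x and B = 2, A⁴ − B⁴ = (A² − B²)(A² + B²), and A² − B² factors again.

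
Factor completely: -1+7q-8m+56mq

(7q-1)(8m+1)

Group as (56mq-8m) + (7q-1) = 8m(7q-1) + (7q-1).
Both groups share the factor (7q-1).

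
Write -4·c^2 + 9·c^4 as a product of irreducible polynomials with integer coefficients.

c^2·(3·c + 2)·(3·c - 2)

Factor out c^2 first: what remains is 9·c^2 - 4.
Recognize a difference of squares with the parts 3·c and 2.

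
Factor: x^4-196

Substitute u = x^2 to get a quadratic in u, then factor.
x^2+14 is irreducible over ℤ (always positive, so no real roots).
x^2-14 is irreducible over ℤ (14 is not a perfect square).

(x^2+14)·(x^2-14)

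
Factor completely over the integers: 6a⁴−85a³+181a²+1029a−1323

(6a−7)(a+3)(a−7)(a−9)

By the rational root theorem, a = 9 is a root, so (a−9) is a factor; dividing leaves 6a³−31a²−98a+147.
Then a = 7 is a root, so (a−7) is a factor; dividing leaves 6a²+11a−21.
The remaining quadratic factors as (6a−7)(a+3).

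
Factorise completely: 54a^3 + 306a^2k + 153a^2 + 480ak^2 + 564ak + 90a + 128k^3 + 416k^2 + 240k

Group: 3a(18a^2 + 54ak + 51a + 16k^2 + 52k + 30) + 8k(18a^2 + 54ak + 51a + 16k^2 + 52k + 30); both groups contain (18a^2 + 54ak + 51a + 16k^2 + 52k + 30), so (3a + 8k) is a factor with cofactor 18a^2 + 54ak + 51a + 16k^2 + 52k + 30.
The cofactor groups again: 18a^2 + 54ak + 51a + 16k^2 + 52k + 30 = 6a(3a + 8k + 6) + (2k + 5)(3a + 8k + 6); both groups contain (3a + 8k + 6), giving (6a + 2k + 5)(3a + 8k + 6).

(3a + 8k)(3a + 8k + 6)(6a + 2k + 5)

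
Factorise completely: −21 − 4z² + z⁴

Substitute u = z² to get a quadratic in u, then factor.
z² − 7 is irreducible over ℤ (7 is not a perfect square).
z² + 3 is irreducible over ℤ (always positive, so no real roots).

(z² + 3)(z² − 7)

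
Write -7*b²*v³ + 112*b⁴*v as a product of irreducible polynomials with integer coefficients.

Factor out 7*b²*v, leaving 16*b² - v², which is a difference of two squares.

7*b²*v*(4*b + v)*(4*b - v)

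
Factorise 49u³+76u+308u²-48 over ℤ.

(7u+4)(7u-2)(u+6)

Among the possible rational roots, u = -6 is a root, so (u+6) divides it; the quotient is 49u²+14u-8.
The remaining quadratic factors as (7u+4)(7u-2).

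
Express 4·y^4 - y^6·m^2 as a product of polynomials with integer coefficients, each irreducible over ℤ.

-y^4·(y·m + 2)·(y·m - 2)

Pull out the common factor y^4, leaving -y^2·m^2 + 4.
Recognize a difference of squares with the parts 2 and y·m.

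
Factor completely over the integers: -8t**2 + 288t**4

Pull out the common factor 8t**2; 36t**2 - 1 is a difference of squares.

8t**2(6t + 1)(6t - 1)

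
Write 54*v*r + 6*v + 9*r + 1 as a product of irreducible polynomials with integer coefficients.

(6*v + 1)*(9*r + 1)

Group as (54*v*r + 6*v) + (9*r + 1) = 6*v*(9*r + 1) + (9*r + 1).
Both groups share the factor (9*r + 1).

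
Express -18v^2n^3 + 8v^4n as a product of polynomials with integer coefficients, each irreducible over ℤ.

2nv^2(2v - 3n)(2v + 3n)

Every term has a factor of 2v^2n. Then 4v^2 - 9n^2 = (2v)² − (3n)².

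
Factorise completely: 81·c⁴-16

(3·c+2)·(3·c-2)·(9·c²+4)

(3·c)⁴ − (2)⁴ = ((3·c)² − (2)²)((3·c)² + (2)²); the first factor splits again, the second (9·c²+4) is irreducible.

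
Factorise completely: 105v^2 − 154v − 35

7(3v − 5)(5v + 1)

Pull out the common factor 7, then factor the remaining trinomial.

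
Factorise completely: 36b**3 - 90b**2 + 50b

2b(3b - 5)(6b - 5)

Pull out the common factor 2b, then factor the remaining trinomial.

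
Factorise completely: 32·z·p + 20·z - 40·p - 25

(4·z - 5)·(8·p + 5)

Group as (32·z·p + 20·z) + (-40·p - 25) = 4·z·(8·p + 5) - 5·(8·p + 5).
Both groups share the factor (8·p + 5).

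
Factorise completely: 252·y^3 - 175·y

Every term has a factor of 7·y. Then 36·y^2 - 25 = (6·y)² − (5)².

7·y·(6·y + 5)·(6·y - 5)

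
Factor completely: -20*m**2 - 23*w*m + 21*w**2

Group: 7*w*(3*w - 5*m) + 4*m*(3*w - 5*m); both groups contain (3*w - 5*m).

(3*w - 5*m)*(7*w + 4*m)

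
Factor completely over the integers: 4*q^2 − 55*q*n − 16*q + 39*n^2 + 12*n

(q − 13*n − 4)*(4*q − 3*n)

Group: q*(4*q − 3*n) + (−13*n − 4)*(4*q − 3*n); both groups contain (4*q − 3*n).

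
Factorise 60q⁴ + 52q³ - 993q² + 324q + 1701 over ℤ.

Trying the rational-root candidates, q = -7/6 is a root, so (6q + 7) divides it; the quotient is 10q³ - 3q² - 162q + 243.
Next, q = 3 is a root, so (q - 3) is a factor; dividing leaves 10q² + 27q - 81.
The remaining quadratic factors as (5q - 9)(2q + 9).

(2q + 9)(5q - 9)(6q + 7)(q - 3)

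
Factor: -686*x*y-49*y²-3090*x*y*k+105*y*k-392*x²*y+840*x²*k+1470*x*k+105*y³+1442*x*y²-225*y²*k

Group: 14*x*(-28*x*y+60*x*k+105*y²-225*y*k-49*y+105*k) + y*(-28*x*y+60*x*k+105*y²-225*y*k-49*y+105*k); both groups contain (-28*x*y+60*x*k+105*y²-225*y*k-49*y+105*k), so (14*x+y) is a factor with cofactor -28*x*y+60*x*k+105*y²-225*y*k-49*y+105*k.
The cofactor groups again: -28*x*y+60*x*k+105*y²-225*y*k-49*y+105*k = -4*x*(7*y-15*k) + (15*y-7)*(7*y-15*k); both groups contain (7*y-15*k), giving -(4*x-15*y+7)*(7*y-15*k).

-(7*y-15*k)*(14*x+y)*(4*x-15*y+7)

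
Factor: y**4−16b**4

(y−2b)(y+2b)(y**2+4b**2)

(y)⁴ − (2b)⁴ = ((y)² − (2b)²)((y)² + (2b)²); the first factor splits again, the second (y**2+4b**2) is irreducible.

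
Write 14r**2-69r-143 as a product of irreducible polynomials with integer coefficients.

Need a pair with product 14·(-143) = -2002 and sum -69: that's 22 and -91.
Split the middle term: 14r**2+22r - 91r-143 = 2r(7r+11) - 13(7r+11).

(2r-13)(7r+11)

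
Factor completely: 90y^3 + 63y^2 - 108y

Pull out the common factor 9y, then factor the remaining trinomial.

9y(2y + 3)(5y - 4)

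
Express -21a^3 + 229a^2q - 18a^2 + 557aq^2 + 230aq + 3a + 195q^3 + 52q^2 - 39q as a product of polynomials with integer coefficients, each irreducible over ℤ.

-(3a + 5q + 3)(7a + 3q - 1)(a - 13q)

Group: 7a(-3a^2 + 34aq - 3a + 65q^2 + 39q) + (3q - 1)(-3a^2 + 34aq - 3a + 65q^2 + 39q); both groups contain (-3a^2 + 34aq - 3a + 65q^2 + 39q), so (7a + 3q - 1) is a factor with cofactor -3a^2 + 34aq - 3a + 65q^2 + 39q.
The cofactor groups again: -3a^2 + 34aq - 3a + 65q^2 + 39q = -3a(a - 13q) + (-5q - 3)(a - 13q); both groups contain (a - 13q), giving -(3a + 5q + 3)(a - 13q).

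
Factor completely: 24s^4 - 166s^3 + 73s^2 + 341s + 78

(4s + 1)(6s - 13)(s + 1)(s - 6)

Among the possible rational roots, s = 13/6 is a root, giving the factor (6s - 13) and quotient 4s^3 - 19s^2 - 29s - 6.
Next, s = -1 is a root, so (s + 1) is a factor; dividing leaves 4s^2 - 23s - 6.
The remaining quadratic factors as (4s + 1)(s - 6).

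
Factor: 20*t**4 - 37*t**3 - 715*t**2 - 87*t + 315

(4*t + 3)*(5*t - 3)*(t + 5)*(t - 7)

Among the possible rational roots, t = 3/5 is a root, so (5*t - 3) divides it; the quotient is 4*t**3 - 5*t**2 - 146*t - 105.
Then t = -3/4 is a root, so (4*t + 3) divides it; the quotient is t**2 - 2*t - 35.
The remaining quadratic factors as (t + 5)(t - 7).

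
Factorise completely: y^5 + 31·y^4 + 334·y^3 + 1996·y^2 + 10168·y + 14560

By the rational root theorem, y = -2 is a root, giving the factor (y + 2) and quotient y^4 + 29·y^3 + 276·y^2 + 1444·y + 7280.
Next, y = -13 is a root, giving the factor (y + 13) and quotient y^3 + 16·y^2 + 68·y + 560.
Then y = -14 is a root, giving the factor (y + 14) and quotient y^2 + 2·y + 40.
The quadratic y^2 + 2·y + 40 has discriminant -156 < 0 and is irreducible over ℤ.

(y + 13)·(y + 14)·(y + 2)·(y^2 + 2·y + 40)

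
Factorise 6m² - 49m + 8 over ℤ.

(6m - 1)(m - 8)

Need a pair with product 6·8 = 48 and sum -49: that's -48 and -1.
Split the middle term: 6m² - 48m - m + 8 = 6m(m - 8) - (m - 8).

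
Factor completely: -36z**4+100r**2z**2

Factor out 4z**2, leaving 25r**2-9z**2, which is a difference of two squares.

4z**2(5r+3z)(5r-3z)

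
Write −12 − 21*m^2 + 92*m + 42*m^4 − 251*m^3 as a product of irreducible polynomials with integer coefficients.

Trying the rational-root candidates, m = 6 is a root, giving the factor (m − 6) and quotient 42*m^3 + m^2 − 15*m + 2.
Then m = 1/7 is a root, so (7*m − 1) divides it; the quotient is 6*m^2 + m − 2.
The remaining quadratic factors as (3*m + 2)(2*m − 1).

(2*m − 1)*(3*m + 2)*(7*m − 1)*(m − 6)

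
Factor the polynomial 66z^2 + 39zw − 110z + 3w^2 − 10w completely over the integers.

Group: 11z(6z + 3w − 10) + w(6z + 3w − 10); both groups contain (6z + 3w − 10).

(6z + 3w − 10)(11z + w)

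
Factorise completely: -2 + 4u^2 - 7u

Need a pair with product 4·(-2) = -8 and sum -7: that's -8 and 1.
Split the middle term: 4u^2 - 8u + u - 2 = 4u(u - 2) + (u - 2).

(4u + 1)(u - 2)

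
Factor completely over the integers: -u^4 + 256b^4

(4b + u)(4b - u)(16b^2 + u^2)

(4b)⁴ − (u)⁴ = ((4b)² − (u)²)((4b)² + (u)²); the first factor splits again, the second (16b^2 + u^2) is irreducible.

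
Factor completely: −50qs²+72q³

Pull out the common factor 2q; 36q²−25s² is a difference of squares.

2q(6q+5s)(6q−5s)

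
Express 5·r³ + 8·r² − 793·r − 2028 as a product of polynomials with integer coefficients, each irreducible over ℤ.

(5·r + 13)·(r + 12)·(r − 13)

Trying the rational-root candidates, r = −13/5 is a root, so (5·r + 13) divides it; the quotient is r² − r − 156.
The remaining quadratic factors as (r − 13)(r + 12).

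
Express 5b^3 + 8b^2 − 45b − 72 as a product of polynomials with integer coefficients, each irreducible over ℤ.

Group as (5b^3 − 45b) + (8b^2 − 72) = 5b(b^2 − 9) + 8(b^2 − 9).
Both groups share the factor (b^2 − 9).

(5b + 8)(b + 3)(b − 3)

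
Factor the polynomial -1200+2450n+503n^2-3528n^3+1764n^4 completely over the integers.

(6n+5)(6n-5)(7n-6)(7n-8)

By the rational root theorem, n = 6/7 is a root, giving the factor (7n-6) and quotient 252n^3-288n^2-175n+200.
Continuing, n = 5/6 is a root, so (6n-5) is a factor; dividing leaves 42n^2-13n-40.
The remaining quadratic factors as (7n-8)(6n+5).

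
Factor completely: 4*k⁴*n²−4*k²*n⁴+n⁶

n²*(2*k²−n²)²

Every term has a factor of n²; factoring it out leaves 4*k⁴−4*k²*n²+n⁴.
Recognize a perfect-square trinomial with the parts 2*k² and n².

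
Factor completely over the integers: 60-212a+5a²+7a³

(7a-2)(a+6)(a-5)

By the rational root theorem, a = -6 is a root, giving the factor (a+6) and quotient 7a²-37a+10.
The remaining quadratic factors as (7a-2)(a-5).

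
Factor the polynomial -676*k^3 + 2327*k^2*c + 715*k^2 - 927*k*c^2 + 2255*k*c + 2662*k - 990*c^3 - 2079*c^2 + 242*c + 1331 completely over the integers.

-(4*k - 11*c - 11)*(13*k - 15*c + 11)*(13*k + 6*c + 11)

Group: 4*k*(-169*k^2 + 117*k*c - 286*k + 90*c^2 + 99*c - 121) + (-11*c - 11)*(-169*k^2 + 117*k*c - 286*k + 90*c^2 + 99*c - 121); both groups contain (-169*k^2 + 117*k*c - 286*k + 90*c^2 + 99*c - 121), so (4*k - 11*c - 11) is a factor with cofactor -169*k^2 + 117*k*c - 286*k + 90*c^2 + 99*c - 121.
The cofactor groups again: -169*k^2 + 117*k*c - 286*k + 90*c^2 + 99*c - 121 = -13*k*(13*k + 6*c + 11) + (15*c - 11)*(13*k + 6*c + 11); both groups contain (13*k + 6*c + 11), giving -(13*k - 15*c + 11)*(13*k + 6*c + 11).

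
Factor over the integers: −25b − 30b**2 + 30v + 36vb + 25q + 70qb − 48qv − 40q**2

Group: −5q(8q − 6b − 5) + (−6v + 5b)(8q − 6b − 5); both groups contain (8q − 6b − 5).

−(5q + 6v − 5b)(8q − 6b − 5)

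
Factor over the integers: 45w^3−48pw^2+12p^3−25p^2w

(3p+5w)(4p−3w)(p−3w)

Group: 3p(4p^2−15pw+9w^2) + 5w(4p^2−15pw+9w^2); both groups contain (4p^2−15pw+9w^2), so (3p+5w) is a factor with cofactor 4p^2−15pw+9w^2.
The cofactor groups again: 4p^2−15pw+9w^2 = 4p(p−3w) − 3w(p−3w); both groups contain (p−3w), giving (4p−3w)(p−3w).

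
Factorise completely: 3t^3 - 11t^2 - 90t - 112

(3t + 7)(t + 2)(t - 8)

Among the possible rational roots, t = 8 is a root, so (t - 8) divides it; the quotient is 3t^2 + 13t + 14.
The remaining quadratic factors as (3t + 7)(t + 2).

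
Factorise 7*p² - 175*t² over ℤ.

7*(p + 5*t)*(p - 5*t)

Pull out the common factor 7; p² - 25*t² is a difference of squares.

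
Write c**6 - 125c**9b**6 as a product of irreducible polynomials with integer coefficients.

-c**6(5cb**2 - 1)(25c**2b**4 + 5cb**2 + 1)

Factor out c**6 first: what remains is -125c**3b**6 + 1.
Recognize a difference of cubes with the parts 1 and 5cb**2.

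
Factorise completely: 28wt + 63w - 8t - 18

(4t + 9)(7w - 2)

Group as (28wt + 63w) + (-8t - 18) = 7w(4t + 9) - 2(4t + 9).
Both groups share the factor (4t + 9).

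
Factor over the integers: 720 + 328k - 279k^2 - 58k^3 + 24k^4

Testing divisors of the constant over divisors of the leading coefficient, k = 9/4 is a root, giving the factor (4k - 9) and quotient 6k^3 - k^2 - 72k - 80.
Continuing, k = 4 is a root, so (k - 4) divides it; the quotient is 6k^2 + 23k + 20.
The remaining quadratic factors as (2k + 5)(3k + 4).

(2k + 5)(3k + 4)(4k - 9)(k - 4)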